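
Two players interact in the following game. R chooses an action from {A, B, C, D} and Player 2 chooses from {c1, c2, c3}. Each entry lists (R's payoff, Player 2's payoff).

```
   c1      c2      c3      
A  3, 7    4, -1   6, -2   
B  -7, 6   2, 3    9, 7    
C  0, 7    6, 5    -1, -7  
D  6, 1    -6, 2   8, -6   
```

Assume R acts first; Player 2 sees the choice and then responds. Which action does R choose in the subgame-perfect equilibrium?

B

Work backward from Player 2's decision.
- A: Player 2 compares 7, -1, -2 and picks c1; R would get 3.
- B: Player 2 compares 6, 3, 7 and picks c3; R would get 9.
- C: Player 2 compares 7, 5, -7 and picks c1; R would get 0.
- D: Player 2 compares 1, 2, -6 and picks c2; R would get -6.
Among 3, 9, 0, -6, the best is 9 at B. Subgame-perfect outcome: (B, c3) with payoffs (9, 7).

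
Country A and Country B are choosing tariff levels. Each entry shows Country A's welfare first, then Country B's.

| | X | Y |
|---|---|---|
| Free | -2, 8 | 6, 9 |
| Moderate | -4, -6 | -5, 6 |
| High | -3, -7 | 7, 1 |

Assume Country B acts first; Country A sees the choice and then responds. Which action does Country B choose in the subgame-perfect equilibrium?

X

Work backward from Country A's decision.
- X → Country A plays Free (best of -2, -4, -3); Country B gets 8.
- Y → Country A plays High (best of 6, -5, 7); Country B gets 1.
Among 8, 1, the best is 8 at X. Subgame-perfect outcome: (Free, X) with payoffs (-2, 8).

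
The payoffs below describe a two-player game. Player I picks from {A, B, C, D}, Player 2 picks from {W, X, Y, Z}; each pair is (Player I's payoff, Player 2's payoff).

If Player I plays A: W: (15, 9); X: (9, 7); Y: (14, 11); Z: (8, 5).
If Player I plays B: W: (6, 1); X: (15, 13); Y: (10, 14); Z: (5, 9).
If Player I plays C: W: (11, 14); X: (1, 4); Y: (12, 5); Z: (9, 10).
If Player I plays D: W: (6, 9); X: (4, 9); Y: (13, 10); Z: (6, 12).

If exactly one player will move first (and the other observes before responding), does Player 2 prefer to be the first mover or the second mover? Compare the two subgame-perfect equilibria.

If Player I leads: Player 2's best replies are A→Y, B→Y, C→W, D→Z; Player I's induced payoffs 14, 10, 11, 6; outcome (A, Y), payoffs (14, 11).
If Player 2 leads: Player I's best replies are W→A, X→B, Y→A, Z→C; Player 2's induced payoffs 9, 13, 11, 10; outcome (B, X), payoffs (15, 13).
Player 2 gets 13 moving first and 11 moving second, so Player 2 prefers to move first.

first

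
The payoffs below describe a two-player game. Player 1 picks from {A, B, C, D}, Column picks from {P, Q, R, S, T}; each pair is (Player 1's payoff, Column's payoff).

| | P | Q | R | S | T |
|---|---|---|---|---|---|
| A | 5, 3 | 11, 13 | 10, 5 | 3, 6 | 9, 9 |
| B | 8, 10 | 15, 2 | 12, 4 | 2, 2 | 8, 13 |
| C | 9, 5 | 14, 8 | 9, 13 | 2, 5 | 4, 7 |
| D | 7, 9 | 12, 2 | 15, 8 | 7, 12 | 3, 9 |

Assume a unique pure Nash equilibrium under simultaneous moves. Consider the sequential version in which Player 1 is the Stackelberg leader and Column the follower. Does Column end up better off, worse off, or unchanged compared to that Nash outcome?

better off

Work backward from Column's decision.
- A: Column compares 3, 13, 5, 6, 9 and picks Q; Player 1 would get 11.
- B: Column compares 10, 2, 4, 2, 13 and picks T; Player 1 would get 8.
- C: Column compares 5, 8, 13, 5, 7 and picks R; Player 1 would get 9.
- D: Column compares 9, 2, 8, 12, 9 and picks S; Player 1 would get 7.
Among 11, 8, 9, 7, the best is 11 at A. Subgame-perfect outcome: (A, Q) with payoffs (11, 13).
Under simultaneous play:
Player 1's best replies: P→C; Q→B; R→D; S→D; T→A.
Column's best replies: A→Q; B→T; C→R; D→S.
Only (D, S) has each player best-responding; Nash payoffs (7, 12).
Column earns 13 sequentially versus 12 at the Nash outcome: better off.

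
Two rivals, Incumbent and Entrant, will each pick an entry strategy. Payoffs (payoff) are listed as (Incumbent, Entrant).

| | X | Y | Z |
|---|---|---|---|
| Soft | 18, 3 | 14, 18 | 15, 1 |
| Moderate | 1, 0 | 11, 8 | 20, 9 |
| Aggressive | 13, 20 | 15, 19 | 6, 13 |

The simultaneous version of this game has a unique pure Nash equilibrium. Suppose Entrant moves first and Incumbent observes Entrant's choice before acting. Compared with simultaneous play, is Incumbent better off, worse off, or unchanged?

Work backward from Incumbent's decision.
- X: BR = Soft, leader payoff 3.
- Y: BR = Aggressive, leader payoff 19.
- Z: BR = Moderate, leader payoff 9.
Entrant's induced payoffs are 3, 19, 9, so Entrant commits to Y. Subgame-perfect outcome: (Aggressive, Y) with payoffs (15, 19).
For the simultaneous game, intersect best replies.
Incumbent's best replies: X→Soft; Y→Aggressive; Z→Moderate.
Entrant's best replies: Soft→Y; Moderate→Z; Aggressive→X.
Only (Moderate, Z) has each player best-responding; Nash payoffs (20, 9).
Incumbent earns 15 sequentially versus 20 at the Nash outcome: worse off.

worse off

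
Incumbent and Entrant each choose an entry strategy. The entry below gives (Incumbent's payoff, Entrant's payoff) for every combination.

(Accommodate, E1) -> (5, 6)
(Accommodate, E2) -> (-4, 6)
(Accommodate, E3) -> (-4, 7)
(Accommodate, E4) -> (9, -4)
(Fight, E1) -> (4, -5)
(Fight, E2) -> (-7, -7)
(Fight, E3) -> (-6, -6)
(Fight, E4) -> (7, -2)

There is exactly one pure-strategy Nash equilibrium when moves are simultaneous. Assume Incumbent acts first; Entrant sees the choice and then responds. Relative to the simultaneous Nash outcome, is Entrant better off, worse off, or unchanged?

Entrant best-responds to each possible Incumbent move:
- Accommodate: BR = E3, leader payoff -4.
- Fight: BR = E4, leader payoff 7.
Maximizing over -4, 7, Incumbent chooses Fight. Subgame-perfect outcome: (Fight, E4) with payoffs (7, -2).
Under simultaneous play:
Incumbent's best replies: E1→Accommodate; E2→Accommodate; E3→Accommodate; E4→Accommodate.
Entrant's best replies: Accommodate→E3; Fight→E4.
The unique mutual best reply is (Accommodate, E3), giving (-4, 7).
Entrant earns -2 sequentially versus 7 at the Nash outcome: worse off.

worse off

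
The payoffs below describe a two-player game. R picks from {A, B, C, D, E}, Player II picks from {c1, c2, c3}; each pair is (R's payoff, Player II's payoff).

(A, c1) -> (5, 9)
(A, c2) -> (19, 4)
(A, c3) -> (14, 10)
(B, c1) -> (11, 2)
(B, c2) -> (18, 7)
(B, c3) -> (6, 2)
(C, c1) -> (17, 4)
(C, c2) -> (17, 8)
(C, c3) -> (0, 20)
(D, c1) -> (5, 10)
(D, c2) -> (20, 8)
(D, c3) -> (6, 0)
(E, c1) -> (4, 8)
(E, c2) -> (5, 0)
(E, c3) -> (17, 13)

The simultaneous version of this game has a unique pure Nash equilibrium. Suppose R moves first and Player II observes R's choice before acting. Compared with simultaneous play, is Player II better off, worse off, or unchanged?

worse off

Solve by backward induction (R leads).
- A: BR = c3, leader payoff 14.
- B: BR = c2, leader payoff 18.
- C: BR = c3, leader payoff 0.
- D: BR = c1, leader payoff 5.
- E: BR = c3, leader payoff 17.
Among 14, 18, 0, 5, 17, the best is 18 at B. Subgame-perfect outcome: (B, c2) with payoffs (18, 7).
Now find the simultaneous Nash equilibrium.
R's best replies: c1→C; c2→D; c3→E.
Player II's best replies: A→c3; B→c2; C→c3; D→c1; E→c3.
The unique mutual best reply is (E, c3), giving (17, 13).
Player II earns 7 sequentially versus 13 at the Nash outcome: worse off.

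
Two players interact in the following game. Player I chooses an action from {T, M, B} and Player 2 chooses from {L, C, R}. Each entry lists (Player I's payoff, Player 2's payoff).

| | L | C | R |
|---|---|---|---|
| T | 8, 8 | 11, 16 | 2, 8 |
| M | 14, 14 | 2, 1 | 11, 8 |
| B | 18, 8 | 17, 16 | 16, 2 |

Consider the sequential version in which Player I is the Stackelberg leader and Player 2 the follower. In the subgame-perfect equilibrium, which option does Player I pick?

B

Backward induction with Player I moving first.
- T: Player 2 compares 8, 16, 8 and picks C; Player I would get 11.
- M: Player 2 compares 14, 1, 8 and picks L; Player I would get 14.
- B: Player 2 compares 8, 16, 2 and picks C; Player I would get 17.
Among 11, 14, 17, the best is 17 at B. Subgame-perfect outcome: (B, C) with payoffs (17, 16).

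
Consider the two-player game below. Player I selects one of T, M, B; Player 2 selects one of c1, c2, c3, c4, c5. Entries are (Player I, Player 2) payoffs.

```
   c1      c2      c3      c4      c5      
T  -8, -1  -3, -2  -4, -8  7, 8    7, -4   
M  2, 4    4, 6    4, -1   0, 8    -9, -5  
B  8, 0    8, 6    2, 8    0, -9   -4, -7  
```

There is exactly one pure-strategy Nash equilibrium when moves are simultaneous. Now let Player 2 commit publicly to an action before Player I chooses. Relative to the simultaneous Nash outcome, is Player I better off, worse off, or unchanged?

unchanged

Work backward from Player I's decision.
- c1 → Player I plays B (best of -8, 2, 8); Player 2 gets 0.
- c2 → Player I plays B (best of -3, 4, 8); Player 2 gets 6.
- c3 → Player I plays M (best of -4, 4, 2); Player 2 gets -1.
- c4 → Player I plays T (best of 7, 0, 0); Player 2 gets 8.
- c5 → Player I plays T (best of 7, -9, -4); Player 2 gets -4.
Among 0, 6, -1, 8, -4, the best is 8 at c4. Subgame-perfect outcome: (T, c4) with payoffs (7, 8).
Under simultaneous play:
Player I's best replies: c1→B; c2→B; c3→M; c4→T; c5→T.
Player 2's best replies: T→c4; M→c4; B→c3.
Only (T, c4) has each player best-responding; Nash payoffs (7, 8).
Player I earns 7 sequentially versus 7 at the Nash outcome: unchanged.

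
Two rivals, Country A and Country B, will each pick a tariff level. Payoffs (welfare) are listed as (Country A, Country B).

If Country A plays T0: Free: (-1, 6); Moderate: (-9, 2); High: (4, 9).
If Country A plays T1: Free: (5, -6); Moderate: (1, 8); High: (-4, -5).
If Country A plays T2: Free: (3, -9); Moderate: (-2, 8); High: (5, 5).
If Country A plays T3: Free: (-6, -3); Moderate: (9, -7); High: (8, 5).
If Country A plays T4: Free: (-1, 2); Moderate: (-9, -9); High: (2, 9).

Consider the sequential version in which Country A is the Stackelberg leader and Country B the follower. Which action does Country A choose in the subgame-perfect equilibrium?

T3

Solve by backward induction (Country A leads).
- T0: BR = High, leader payoff 4.
- T1: BR = Moderate, leader payoff 1.
- T2: BR = Moderate, leader payoff -2.
- T3: BR = High, leader payoff 8.
- T4: BR = High, leader payoff 2.
Maximizing over 4, 1, -2, 8, 2, Country A chooses T3. Subgame-perfect outcome: (T3, High) with payoffs (8, 5).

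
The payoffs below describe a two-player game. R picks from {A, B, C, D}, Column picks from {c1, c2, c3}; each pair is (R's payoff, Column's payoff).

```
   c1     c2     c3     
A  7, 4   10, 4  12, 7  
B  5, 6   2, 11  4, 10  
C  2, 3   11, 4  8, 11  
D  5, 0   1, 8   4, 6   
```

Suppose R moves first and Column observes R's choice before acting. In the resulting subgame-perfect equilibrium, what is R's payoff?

12

Column best-responds to each possible R move:
- A → Column plays c3 (best of 4, 4, 7); R gets 12.
- B → Column plays c2 (best of 6, 11, 10); R gets 2.
- C → Column plays c3 (best of 3, 4, 11); R gets 8.
- D → Column plays c2 (best of 0, 8, 6); R gets 1.
Among 12, 2, 8, 1, the best is 12 at A. Subgame-perfect outcome: (A, c3) with payoffs (12, 7).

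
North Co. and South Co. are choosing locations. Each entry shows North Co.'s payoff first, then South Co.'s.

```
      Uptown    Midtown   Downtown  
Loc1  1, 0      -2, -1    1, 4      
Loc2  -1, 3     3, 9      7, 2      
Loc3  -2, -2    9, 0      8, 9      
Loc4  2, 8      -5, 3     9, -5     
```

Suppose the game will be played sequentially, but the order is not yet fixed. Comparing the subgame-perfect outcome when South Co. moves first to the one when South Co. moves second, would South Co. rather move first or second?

If North Co. leads: South Co.'s best replies are Loc1→Downtown, Loc2→Midtown, Loc3→Downtown, Loc4→Uptown; North Co.'s induced payoffs 1, 3, 8, 2; outcome (Loc3, Downtown), payoffs (8, 9).
If South Co. leads: North Co.'s best replies are Uptown→Loc4, Midtown→Loc3, Downtown→Loc4; South Co.'s induced payoffs 8, 0, -5; outcome (Loc4, Uptown), payoffs (2, 8).
South Co. gets 8 moving first and 9 moving second, so South Co. prefers to move second.

second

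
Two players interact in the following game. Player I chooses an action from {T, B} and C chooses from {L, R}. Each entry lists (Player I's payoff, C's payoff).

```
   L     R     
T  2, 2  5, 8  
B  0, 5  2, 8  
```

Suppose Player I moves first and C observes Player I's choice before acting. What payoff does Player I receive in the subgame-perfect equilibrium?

5

Work backward from C's decision.
- T: C compares 2, 8 and picks R; Player I would get 5.
- B: C compares 5, 8 and picks R; Player I would get 2.
Among 5, 2, the best is 5 at T. Subgame-perfect outcome: (T, R) with payoffs (5, 8).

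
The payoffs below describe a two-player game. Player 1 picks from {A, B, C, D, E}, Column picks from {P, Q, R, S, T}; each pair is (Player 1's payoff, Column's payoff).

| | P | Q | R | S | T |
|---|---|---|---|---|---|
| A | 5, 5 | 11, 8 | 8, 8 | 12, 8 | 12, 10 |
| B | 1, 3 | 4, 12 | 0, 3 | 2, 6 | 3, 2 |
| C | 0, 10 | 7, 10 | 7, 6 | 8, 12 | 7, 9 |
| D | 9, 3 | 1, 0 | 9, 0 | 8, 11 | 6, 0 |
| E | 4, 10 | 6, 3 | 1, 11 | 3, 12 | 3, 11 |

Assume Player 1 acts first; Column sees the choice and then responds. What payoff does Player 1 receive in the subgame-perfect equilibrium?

12

Column best-responds to each possible Player 1 move:
- A → Column plays T (best of 5, 8, 8, 8, 10); Player 1 gets 12.
- B → Column plays Q (best of 3, 12, 3, 6, 2); Player 1 gets 4.
- C → Column plays S (best of 10, 10, 6, 12, 9); Player 1 gets 8.
- D → Column plays S (best of 3, 0, 0, 11, 0); Player 1 gets 8.
- E → Column plays S (best of 10, 3, 11, 12, 11); Player 1 gets 3.
Among 12, 4, 8, 8, 3, the best is 12 at A. Subgame-perfect outcome: (A, T) with payoffs (12, 10).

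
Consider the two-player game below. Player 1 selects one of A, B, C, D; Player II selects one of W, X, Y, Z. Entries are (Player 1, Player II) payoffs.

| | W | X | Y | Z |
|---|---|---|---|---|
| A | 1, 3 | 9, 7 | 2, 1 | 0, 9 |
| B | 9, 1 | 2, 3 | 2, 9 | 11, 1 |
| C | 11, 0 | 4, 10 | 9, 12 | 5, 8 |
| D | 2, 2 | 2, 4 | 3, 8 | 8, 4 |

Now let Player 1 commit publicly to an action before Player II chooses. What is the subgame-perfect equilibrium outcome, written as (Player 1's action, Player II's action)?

(C, Y)

Backward induction with Player 1 moving first.
- A: Player II compares 3, 7, 1, 9 and picks Z; Player 1 would get 0.
- B: Player II compares 1, 3, 9, 1 and picks Y; Player 1 would get 2.
- C: Player II compares 0, 10, 12, 8 and picks Y; Player 1 would get 9.
- D: Player II compares 2, 4, 8, 4 and picks Y; Player 1 would get 3.
Maximizing over 0, 2, 9, 3, Player 1 chooses C. Subgame-perfect outcome: (C, Y) with payoffs (9, 12).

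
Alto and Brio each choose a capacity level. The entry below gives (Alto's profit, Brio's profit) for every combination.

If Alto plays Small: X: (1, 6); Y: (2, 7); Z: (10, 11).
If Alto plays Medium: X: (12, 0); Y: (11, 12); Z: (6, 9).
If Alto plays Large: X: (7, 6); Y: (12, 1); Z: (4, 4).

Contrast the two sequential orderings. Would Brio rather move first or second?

If Alto leads: Brio's best replies are Small→Z, Medium→Y, Large→X; Alto's induced payoffs 10, 11, 7; outcome (Medium, Y), payoffs (11, 12).
If Brio leads: Alto's best replies are X→Medium, Y→Large, Z→Small; Brio's induced payoffs 0, 1, 11; outcome (Small, Z), payoffs (10, 11).
Brio gets 11 moving first and 12 moving second, so Brio prefers to move second.

second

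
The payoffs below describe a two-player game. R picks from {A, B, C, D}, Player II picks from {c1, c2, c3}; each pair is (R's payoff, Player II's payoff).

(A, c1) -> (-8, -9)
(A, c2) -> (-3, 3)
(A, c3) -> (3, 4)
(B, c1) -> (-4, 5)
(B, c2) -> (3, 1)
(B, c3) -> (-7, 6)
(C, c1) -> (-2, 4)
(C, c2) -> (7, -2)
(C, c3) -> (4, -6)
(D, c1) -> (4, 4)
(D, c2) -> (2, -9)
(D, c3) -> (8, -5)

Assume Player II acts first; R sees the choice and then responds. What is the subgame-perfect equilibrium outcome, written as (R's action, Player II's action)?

R best-responds to each possible Player II move:
- c1 → R plays D (best of -8, -4, -2, 4); Player II gets 4.
- c2 → R plays C (best of -3, 3, 7, 2); Player II gets -2.
- c3 → R plays D (best of 3, -7, 4, 8); Player II gets -5.
Among 4, -2, -5, the best is 4 at c1. Subgame-perfect outcome: (D, c1) with payoffs (4, 4).

(D, c1)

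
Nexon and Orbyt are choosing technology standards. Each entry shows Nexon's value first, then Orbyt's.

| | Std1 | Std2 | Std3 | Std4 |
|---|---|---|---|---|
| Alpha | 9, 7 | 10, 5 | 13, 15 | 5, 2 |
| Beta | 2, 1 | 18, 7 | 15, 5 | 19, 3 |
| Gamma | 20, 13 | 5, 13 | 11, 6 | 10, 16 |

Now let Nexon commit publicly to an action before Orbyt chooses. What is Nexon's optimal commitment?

Solve by backward induction (Nexon leads).
- Alpha → Orbyt plays Std3 (best of 7, 5, 15, 2); Nexon gets 13.
- Beta → Orbyt plays Std2 (best of 1, 7, 5, 3); Nexon gets 18.
- Gamma → Orbyt plays Std4 (best of 13, 13, 6, 16); Nexon gets 10.
Maximizing over 13, 18, 10, Nexon chooses Beta. Subgame-perfect outcome: (Beta, Std2) with payoffs (18, 7).

Beta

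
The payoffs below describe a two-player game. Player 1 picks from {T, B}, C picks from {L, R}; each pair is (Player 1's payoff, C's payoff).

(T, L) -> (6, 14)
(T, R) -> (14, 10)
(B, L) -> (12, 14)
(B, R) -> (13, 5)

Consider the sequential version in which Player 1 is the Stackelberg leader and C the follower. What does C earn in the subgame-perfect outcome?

Work backward from C's decision.
- T: C compares 14, 10 and picks L; Player 1 would get 6.
- B: C compares 14, 5 and picks L; Player 1 would get 12.
Player 1's induced payoffs are 6, 12, so Player 1 commits to B. Subgame-perfect outcome: (B, L) with payoffs (12, 14).

14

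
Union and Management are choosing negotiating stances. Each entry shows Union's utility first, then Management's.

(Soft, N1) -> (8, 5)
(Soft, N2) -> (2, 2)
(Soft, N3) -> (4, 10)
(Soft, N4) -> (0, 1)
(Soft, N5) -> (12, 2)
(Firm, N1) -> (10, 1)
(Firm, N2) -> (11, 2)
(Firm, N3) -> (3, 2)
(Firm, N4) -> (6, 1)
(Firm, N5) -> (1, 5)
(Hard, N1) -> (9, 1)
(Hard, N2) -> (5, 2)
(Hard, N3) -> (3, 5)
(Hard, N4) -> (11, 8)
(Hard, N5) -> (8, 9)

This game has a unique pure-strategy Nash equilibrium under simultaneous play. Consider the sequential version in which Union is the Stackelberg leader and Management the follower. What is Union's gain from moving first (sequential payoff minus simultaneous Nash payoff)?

Backward induction with Union moving first.
- Soft: BR = N3, leader payoff 4.
- Firm: BR = N5, leader payoff 1.
- Hard: BR = N5, leader payoff 8.
Maximizing over 4, 1, 8, Union chooses Hard. Subgame-perfect outcome: (Hard, N5) with payoffs (8, 9).
Now find the simultaneous Nash equilibrium.
Union's best replies: N1→Firm; N2→Firm; N3→Soft; N4→Hard; N5→Soft.
Management's best replies: Soft→N3; Firm→N5; Hard→N5.
Only (Soft, N3) has each player best-responding; Nash payoffs (4, 10).
Union's commitment gain: 8 − 4 = 4.

4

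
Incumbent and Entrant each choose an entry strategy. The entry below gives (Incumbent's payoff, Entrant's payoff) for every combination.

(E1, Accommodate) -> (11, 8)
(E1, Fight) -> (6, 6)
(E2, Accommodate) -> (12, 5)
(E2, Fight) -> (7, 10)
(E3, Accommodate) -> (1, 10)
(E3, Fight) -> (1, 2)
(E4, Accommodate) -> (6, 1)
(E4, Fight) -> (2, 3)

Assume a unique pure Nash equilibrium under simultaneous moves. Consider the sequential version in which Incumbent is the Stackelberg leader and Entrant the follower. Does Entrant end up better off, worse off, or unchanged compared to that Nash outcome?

Solve by backward induction (Incumbent leads).
- E1: Entrant compares 8, 6 and picks Accommodate; Incumbent would get 11.
- E2: Entrant compares 5, 10 and picks Fight; Incumbent would get 7.
- E3: Entrant compares 10, 2 and picks Accommodate; Incumbent would get 1.
- E4: Entrant compares 1, 3 and picks Fight; Incumbent would get 2.
Incumbent's induced payoffs are 11, 7, 1, 2, so Incumbent commits to E1. Subgame-perfect outcome: (E1, Accommodate) with payoffs (11, 8).
For the simultaneous game, intersect best replies.
Incumbent's best replies: Accommodate→E2; Fight→E2.
Entrant's best replies: E1→Accommodate; E2→Fight; E3→Accommodate; E4→Fight.
The unique mutual best reply is (E2, Fight), giving (7, 10).
Entrant earns 8 sequentially versus 10 at the Nash outcome: worse off.

worse off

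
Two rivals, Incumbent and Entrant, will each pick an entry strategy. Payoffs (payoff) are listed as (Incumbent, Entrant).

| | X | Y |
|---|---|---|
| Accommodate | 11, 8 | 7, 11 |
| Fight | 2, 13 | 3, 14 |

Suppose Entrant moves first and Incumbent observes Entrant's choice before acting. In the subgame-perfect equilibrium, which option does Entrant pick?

Incumbent best-responds to each possible Entrant move:
- X: BR = Accommodate, leader payoff 8.
- Y: BR = Accommodate, leader payoff 11.
Entrant's induced payoffs are 8, 11, so Entrant commits to Y. Subgame-perfect outcome: (Accommodate, Y) with payoffs (7, 11).

Y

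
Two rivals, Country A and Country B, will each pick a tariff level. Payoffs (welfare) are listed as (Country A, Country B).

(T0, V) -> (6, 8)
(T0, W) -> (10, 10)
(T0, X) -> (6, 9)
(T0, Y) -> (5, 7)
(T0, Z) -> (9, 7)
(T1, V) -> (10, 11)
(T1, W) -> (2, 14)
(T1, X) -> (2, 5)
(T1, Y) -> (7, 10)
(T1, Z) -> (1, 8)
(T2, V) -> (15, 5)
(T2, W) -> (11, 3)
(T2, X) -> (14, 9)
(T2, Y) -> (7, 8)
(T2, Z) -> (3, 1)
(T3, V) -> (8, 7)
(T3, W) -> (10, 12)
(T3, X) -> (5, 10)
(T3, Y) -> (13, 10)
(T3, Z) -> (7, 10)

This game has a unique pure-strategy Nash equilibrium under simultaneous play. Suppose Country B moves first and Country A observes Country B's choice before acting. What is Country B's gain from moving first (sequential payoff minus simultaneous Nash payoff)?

Work backward from Country A's decision.
- V: BR = T2, leader payoff 5.
- W: BR = T2, leader payoff 3.
- X: BR = T2, leader payoff 9.
- Y: BR = T3, leader payoff 10.
- Z: BR = T0, leader payoff 7.
Among 5, 3, 9, 10, 7, the best is 10 at Y. Subgame-perfect outcome: (T3, Y) with payoffs (13, 10).
For the simultaneous game, intersect best replies.
Country A's best replies: V→T2; W→T2; X→T2; Y→T3; Z→T0.
Country B's best replies: T0→W; T1→W; T2→X; T3→W.
Only (T2, X) has each player best-responding; Nash payoffs (14, 9).
Country B's commitment gain: 10 − 9 = 1.

1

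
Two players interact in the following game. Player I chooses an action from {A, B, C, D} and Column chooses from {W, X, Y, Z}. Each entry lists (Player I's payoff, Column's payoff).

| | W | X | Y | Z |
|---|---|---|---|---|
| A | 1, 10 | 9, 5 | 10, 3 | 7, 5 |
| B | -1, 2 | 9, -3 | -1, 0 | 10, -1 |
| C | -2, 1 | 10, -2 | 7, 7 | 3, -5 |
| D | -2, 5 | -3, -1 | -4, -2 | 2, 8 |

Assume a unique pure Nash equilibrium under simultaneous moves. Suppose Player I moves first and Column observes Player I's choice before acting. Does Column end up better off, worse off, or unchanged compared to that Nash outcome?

worse off

Backward induction with Player I moving first.
- A: BR = W, leader payoff 1.
- B: BR = W, leader payoff -1.
- C: BR = Y, leader payoff 7.
- D: BR = Z, leader payoff 2.
Among 1, -1, 7, 2, the best is 7 at C. Subgame-perfect outcome: (C, Y) with payoffs (7, 7).
For the simultaneous game, intersect best replies.
Player I's best replies: W→A; X→C; Y→A; Z→B.
Column's best replies: A→W; B→W; C→Y; D→Z.
The unique mutual best reply is (A, W), giving (1, 10).
Column earns 7 sequentially versus 10 at the Nash outcome: worse off.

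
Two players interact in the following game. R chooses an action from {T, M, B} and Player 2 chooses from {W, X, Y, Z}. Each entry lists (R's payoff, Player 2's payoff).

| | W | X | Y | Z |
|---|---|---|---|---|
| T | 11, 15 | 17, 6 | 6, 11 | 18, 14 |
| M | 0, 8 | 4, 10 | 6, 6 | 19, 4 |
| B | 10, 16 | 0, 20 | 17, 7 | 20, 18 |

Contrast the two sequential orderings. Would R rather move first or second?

If R leads: Player 2's best replies are T→W, M→X, B→X; R's induced payoffs 11, 4, 0; outcome (T, W), payoffs (11, 15).
If Player 2 leads: R's best replies are W→T, X→T, Y→B, Z→B; Player 2's induced payoffs 15, 6, 7, 18; outcome (B, Z), payoffs (20, 18).
R gets 11 moving first and 20 moving second, so R prefers to move second.

second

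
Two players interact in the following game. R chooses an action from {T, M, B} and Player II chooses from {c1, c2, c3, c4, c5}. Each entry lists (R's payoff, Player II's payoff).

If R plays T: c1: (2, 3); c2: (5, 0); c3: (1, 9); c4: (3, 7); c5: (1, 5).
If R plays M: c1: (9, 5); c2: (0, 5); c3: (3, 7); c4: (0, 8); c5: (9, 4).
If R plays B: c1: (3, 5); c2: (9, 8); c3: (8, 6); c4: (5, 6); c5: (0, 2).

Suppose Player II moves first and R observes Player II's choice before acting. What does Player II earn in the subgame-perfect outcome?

8

Work backward from R's decision.
- c1: R compares 2, 9, 3 and picks M; Player II would get 5.
- c2: R compares 5, 0, 9 and picks B; Player II would get 8.
- c3: R compares 1, 3, 8 and picks B; Player II would get 6.
- c4: R compares 3, 0, 5 and picks B; Player II would get 6.
- c5: R compares 1, 9, 0 and picks M; Player II would get 4.
Among 5, 8, 6, 6, 4, the best is 8 at c2. Subgame-perfect outcome: (B, c2) with payoffs (9, 8).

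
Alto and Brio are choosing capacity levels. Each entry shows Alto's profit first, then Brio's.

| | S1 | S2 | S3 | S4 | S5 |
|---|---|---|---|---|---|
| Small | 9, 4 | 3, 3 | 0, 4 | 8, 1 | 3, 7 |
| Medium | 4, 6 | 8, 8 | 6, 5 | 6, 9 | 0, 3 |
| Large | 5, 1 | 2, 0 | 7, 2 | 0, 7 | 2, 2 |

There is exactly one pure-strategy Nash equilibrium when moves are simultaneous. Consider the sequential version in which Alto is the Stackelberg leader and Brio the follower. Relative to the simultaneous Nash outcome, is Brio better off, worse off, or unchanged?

Work backward from Brio's decision.
- Small → Brio plays S5 (best of 4, 3, 4, 1, 7); Alto gets 3.
- Medium → Brio plays S4 (best of 6, 8, 5, 9, 3); Alto gets 6.
- Large → Brio plays S4 (best of 1, 0, 2, 7, 2); Alto gets 0.
Maximizing over 3, 6, 0, Alto chooses Medium. Subgame-perfect outcome: (Medium, S4) with payoffs (6, 9).
For the simultaneous game, intersect best replies.
Alto's best replies: S1→Small; S2→Medium; S3→Large; S4→Small; S5→Small.
Brio's best replies: Small→S5; Medium→S4; Large→S4.
Only (Small, S5) has each player best-responding; Nash payoffs (3, 7).
Brio earns 9 sequentially versus 7 at the Nash outcome: better off.

better off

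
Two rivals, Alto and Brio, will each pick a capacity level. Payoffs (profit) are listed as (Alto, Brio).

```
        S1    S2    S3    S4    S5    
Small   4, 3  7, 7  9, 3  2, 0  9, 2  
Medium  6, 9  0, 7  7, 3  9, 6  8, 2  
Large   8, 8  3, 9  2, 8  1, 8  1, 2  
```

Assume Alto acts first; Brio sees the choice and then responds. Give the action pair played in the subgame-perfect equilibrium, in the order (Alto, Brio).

Brio best-responds to each possible Alto move:
- Small → Brio plays S2 (best of 3, 7, 3, 0, 2); Alto gets 7.
- Medium → Brio plays S1 (best of 9, 7, 3, 6, 2); Alto gets 6.
- Large → Brio plays S2 (best of 8, 9, 8, 8, 2); Alto gets 3.
Alto's induced payoffs are 7, 6, 3, so Alto commits to Small. Subgame-perfect outcome: (Small, S2) with payoffs (7, 7).

(Small, S2)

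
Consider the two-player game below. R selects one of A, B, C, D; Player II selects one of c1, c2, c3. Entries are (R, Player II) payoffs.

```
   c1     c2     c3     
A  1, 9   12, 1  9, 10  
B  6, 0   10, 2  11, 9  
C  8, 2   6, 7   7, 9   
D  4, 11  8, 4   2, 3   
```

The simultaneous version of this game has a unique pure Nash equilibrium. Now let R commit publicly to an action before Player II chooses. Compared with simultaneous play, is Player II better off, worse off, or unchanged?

Backward induction with R moving first.
- A: BR = c3, leader payoff 9.
- B: BR = c3, leader payoff 11.
- C: BR = c3, leader payoff 7.
- D: BR = c1, leader payoff 4.
Maximizing over 9, 11, 7, 4, R chooses B. Subgame-perfect outcome: (B, c3) with payoffs (11, 9).
Now find the simultaneous Nash equilibrium.
R's best replies: c1→C; c2→A; c3→B.
Player II's best replies: A→c3; B→c3; C→c3; D→c1.
The unique mutual best reply is (B, c3), giving (11, 9).
Player II earns 9 sequentially versus 9 at the Nash outcome: unchanged.

unchanged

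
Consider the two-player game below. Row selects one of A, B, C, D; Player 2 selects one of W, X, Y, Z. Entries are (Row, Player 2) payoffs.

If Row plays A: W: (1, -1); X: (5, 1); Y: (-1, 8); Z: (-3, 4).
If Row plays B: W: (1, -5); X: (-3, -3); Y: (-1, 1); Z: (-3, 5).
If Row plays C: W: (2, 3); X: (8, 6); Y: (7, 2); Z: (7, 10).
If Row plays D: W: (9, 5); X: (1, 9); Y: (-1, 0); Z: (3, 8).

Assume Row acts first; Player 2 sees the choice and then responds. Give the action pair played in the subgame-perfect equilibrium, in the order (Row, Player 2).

(C, Z)

Solve by backward induction (Row leads).
- A: Player 2 compares -1, 1, 8, 4 and picks Y; Row would get -1.
- B: Player 2 compares -5, -3, 1, 5 and picks Z; Row would get -3.
- C: Player 2 compares 3, 6, 2, 10 and picks Z; Row would get 7.
- D: Player 2 compares 5, 9, 0, 8 and picks X; Row would get 1.
Maximizing over -1, -3, 7, 1, Row chooses C. Subgame-perfect outcome: (C, Z) with payoffs (7, 10).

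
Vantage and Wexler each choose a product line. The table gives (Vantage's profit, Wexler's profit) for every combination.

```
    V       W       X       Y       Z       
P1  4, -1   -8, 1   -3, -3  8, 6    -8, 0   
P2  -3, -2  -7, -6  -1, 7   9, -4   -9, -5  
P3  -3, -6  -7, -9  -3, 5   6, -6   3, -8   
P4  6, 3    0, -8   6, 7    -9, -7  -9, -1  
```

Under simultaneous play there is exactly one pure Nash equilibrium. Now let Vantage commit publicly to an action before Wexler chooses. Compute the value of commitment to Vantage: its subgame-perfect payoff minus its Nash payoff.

2

Work backward from Wexler's decision.
- P1 → Wexler plays Y (best of -1, 1, -3, 6, 0); Vantage gets 8.
- P2 → Wexler plays X (best of -2, -6, 7, -4, -5); Vantage gets -1.
- P3 → Wexler plays X (best of -6, -9, 5, -6, -8); Vantage gets -3.
- P4 → Wexler plays X (best of 3, -8, 7, -7, -1); Vantage gets 6.
Maximizing over 8, -1, -3, 6, Vantage chooses P1. Subgame-perfect outcome: (P1, Y) with payoffs (8, 6).
Under simultaneous play:
Vantage's best replies: V→P4; W→P4; X→P4; Y→P2; Z→P3.
Wexler's best replies: P1→Y; P2→X; P3→X; P4→X.
The unique mutual best reply is (P4, X), giving (6, 7).
Vantage's commitment gain: 8 − 6 = 2.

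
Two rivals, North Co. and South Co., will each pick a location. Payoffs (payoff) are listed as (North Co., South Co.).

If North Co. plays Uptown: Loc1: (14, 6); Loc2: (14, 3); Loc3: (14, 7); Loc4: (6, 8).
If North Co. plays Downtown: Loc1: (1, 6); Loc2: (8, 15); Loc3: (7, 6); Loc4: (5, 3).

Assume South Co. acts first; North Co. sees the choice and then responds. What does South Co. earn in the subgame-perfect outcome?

8

Work backward from North Co.'s decision.
- Loc1: North Co. compares 14, 1 and picks Uptown; South Co. would get 6.
- Loc2: North Co. compares 14, 8 and picks Uptown; South Co. would get 3.
- Loc3: North Co. compares 14, 7 and picks Uptown; South Co. would get 7.
- Loc4: North Co. compares 6, 5 and picks Uptown; South Co. would get 8.
South Co.'s induced payoffs are 6, 3, 7, 8, so South Co. commits to Loc4. Subgame-perfect outcome: (Uptown, Loc4) with payoffs (6, 8).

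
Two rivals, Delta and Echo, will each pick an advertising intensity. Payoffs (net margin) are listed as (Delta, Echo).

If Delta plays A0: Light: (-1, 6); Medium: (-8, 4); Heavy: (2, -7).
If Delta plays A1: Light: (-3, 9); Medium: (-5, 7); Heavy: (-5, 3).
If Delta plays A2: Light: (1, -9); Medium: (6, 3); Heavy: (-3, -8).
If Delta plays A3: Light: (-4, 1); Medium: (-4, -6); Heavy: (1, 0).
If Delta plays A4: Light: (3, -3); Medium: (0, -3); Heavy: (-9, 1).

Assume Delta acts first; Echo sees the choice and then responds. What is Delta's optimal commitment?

Solve by backward induction (Delta leads).
- A0: Echo compares 6, 4, -7 and picks Light; Delta would get -1.
- A1: Echo compares 9, 7, 3 and picks Light; Delta would get -3.
- A2: Echo compares -9, 3, -8 and picks Medium; Delta would get 6.
- A3: Echo compares 1, -6, 0 and picks Light; Delta would get -4.
- A4: Echo compares -3, -3, 1 and picks Heavy; Delta would get -9.
Maximizing over -1, -3, 6, -4, -9, Delta chooses A2. Subgame-perfect outcome: (A2, Medium) with payoffs (6, 3).

A2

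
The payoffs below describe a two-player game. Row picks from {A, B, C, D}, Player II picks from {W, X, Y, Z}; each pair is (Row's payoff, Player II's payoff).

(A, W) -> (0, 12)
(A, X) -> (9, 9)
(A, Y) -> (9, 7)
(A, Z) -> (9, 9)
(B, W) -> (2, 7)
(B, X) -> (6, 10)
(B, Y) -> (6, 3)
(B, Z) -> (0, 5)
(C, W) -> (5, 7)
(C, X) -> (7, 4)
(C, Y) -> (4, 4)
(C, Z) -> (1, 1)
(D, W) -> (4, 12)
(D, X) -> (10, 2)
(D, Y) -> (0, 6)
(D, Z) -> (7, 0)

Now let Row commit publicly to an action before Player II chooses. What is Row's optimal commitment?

B

Player II best-responds to each possible Row move:
- A → Player II plays W (best of 12, 9, 7, 9); Row gets 0.
- B → Player II plays X (best of 7, 10, 3, 5); Row gets 6.
- C → Player II plays W (best of 7, 4, 4, 1); Row gets 5.
- D → Player II plays W (best of 12, 2, 6, 0); Row gets 4.
Row's induced payoffs are 0, 6, 5, 4, so Row commits to B. Subgame-perfect outcome: (B, X) with payoffs (6, 10).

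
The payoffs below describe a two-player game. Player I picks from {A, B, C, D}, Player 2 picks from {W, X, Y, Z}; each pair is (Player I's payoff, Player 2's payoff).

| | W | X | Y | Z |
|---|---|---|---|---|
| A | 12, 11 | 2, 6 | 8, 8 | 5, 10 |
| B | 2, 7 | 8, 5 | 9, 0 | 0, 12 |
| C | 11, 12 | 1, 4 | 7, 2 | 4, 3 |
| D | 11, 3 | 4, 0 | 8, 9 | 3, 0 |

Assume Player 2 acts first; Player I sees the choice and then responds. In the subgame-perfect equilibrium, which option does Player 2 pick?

Work backward from Player I's decision.
- W: BR = A, leader payoff 11.
- X: BR = B, leader payoff 5.
- Y: BR = B, leader payoff 0.
- Z: BR = A, leader payoff 10.
Maximizing over 11, 5, 0, 10, Player 2 chooses W. Subgame-perfect outcome: (A, W) with payoffs (12, 11).

W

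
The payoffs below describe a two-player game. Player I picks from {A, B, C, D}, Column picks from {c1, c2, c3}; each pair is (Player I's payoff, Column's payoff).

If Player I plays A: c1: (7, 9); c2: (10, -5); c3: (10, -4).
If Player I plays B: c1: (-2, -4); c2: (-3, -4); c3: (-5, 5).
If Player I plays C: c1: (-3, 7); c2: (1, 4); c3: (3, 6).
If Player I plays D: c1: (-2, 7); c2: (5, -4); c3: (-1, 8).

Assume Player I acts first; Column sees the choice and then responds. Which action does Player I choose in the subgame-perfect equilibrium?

Work backward from Column's decision.
- A: Column compares 9, -5, -4 and picks c1; Player I would get 7.
- B: Column compares -4, -4, 5 and picks c3; Player I would get -5.
- C: Column compares 7, 4, 6 and picks c1; Player I would get -3.
- D: Column compares 7, -4, 8 and picks c3; Player I would get -1.
Player I's induced payoffs are 7, -5, -3, -1, so Player I commits to A. Subgame-perfect outcome: (A, c1) with payoffs (7, 9).

A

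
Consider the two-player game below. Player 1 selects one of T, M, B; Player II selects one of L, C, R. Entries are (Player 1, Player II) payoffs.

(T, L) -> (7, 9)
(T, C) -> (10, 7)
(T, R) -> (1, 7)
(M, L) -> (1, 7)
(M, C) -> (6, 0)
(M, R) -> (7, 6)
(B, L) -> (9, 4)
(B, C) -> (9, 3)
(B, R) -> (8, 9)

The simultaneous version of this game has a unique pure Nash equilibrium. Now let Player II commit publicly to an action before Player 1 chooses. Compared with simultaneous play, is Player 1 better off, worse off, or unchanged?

unchanged

Backward induction with Player II moving first.
- L → Player 1 plays B (best of 7, 1, 9); Player II gets 4.
- C → Player 1 plays T (best of 10, 6, 9); Player II gets 7.
- R → Player 1 plays B (best of 1, 7, 8); Player II gets 9.
Player II's induced payoffs are 4, 7, 9, so Player II commits to R. Subgame-perfect outcome: (B, R) with payoffs (8, 9).
Under simultaneous play:
Player 1's best replies: L→B; C→T; R→B.
Player II's best replies: T→L; M→L; B→R.
Only (B, R) has each player best-responding; Nash payoffs (8, 9).
Player 1 earns 8 sequentially versus 8 at the Nash outcome: unchanged.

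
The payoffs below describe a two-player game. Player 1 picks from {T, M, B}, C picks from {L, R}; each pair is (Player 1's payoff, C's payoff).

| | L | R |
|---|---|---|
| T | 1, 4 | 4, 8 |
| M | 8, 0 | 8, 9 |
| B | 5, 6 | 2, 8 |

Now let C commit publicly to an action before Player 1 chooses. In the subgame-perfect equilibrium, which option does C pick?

R

Backward induction with C moving first.
- L: Player 1 compares 1, 8, 5 and picks M; C would get 0.
- R: Player 1 compares 4, 8, 2 and picks M; C would get 9.
Among 0, 9, the best is 9 at R. Subgame-perfect outcome: (M, R) with payoffs (8, 9).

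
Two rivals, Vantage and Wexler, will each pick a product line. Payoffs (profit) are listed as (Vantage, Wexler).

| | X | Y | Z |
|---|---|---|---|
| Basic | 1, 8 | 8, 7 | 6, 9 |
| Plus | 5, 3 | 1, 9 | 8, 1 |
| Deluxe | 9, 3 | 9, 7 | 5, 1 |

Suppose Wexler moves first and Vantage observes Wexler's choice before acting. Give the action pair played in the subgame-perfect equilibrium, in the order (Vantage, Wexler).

(Deluxe, Y)

Vantage best-responds to each possible Wexler move:
- X: BR = Deluxe, leader payoff 3.
- Y: BR = Deluxe, leader payoff 7.
- Z: BR = Plus, leader payoff 1.
Wexler's induced payoffs are 3, 7, 1, so Wexler commits to Y. Subgame-perfect outcome: (Deluxe, Y) with payoffs (9, 7).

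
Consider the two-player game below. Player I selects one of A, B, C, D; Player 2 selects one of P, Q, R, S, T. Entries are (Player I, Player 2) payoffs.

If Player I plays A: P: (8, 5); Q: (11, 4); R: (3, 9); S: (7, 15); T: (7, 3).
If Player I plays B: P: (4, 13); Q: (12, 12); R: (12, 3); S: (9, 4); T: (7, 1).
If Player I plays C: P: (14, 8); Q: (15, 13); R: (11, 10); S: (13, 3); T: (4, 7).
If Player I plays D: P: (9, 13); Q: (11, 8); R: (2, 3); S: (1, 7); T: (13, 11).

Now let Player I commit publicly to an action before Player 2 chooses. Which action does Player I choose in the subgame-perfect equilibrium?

C

Solve by backward induction (Player I leads).
- A: Player 2 compares 5, 4, 9, 15, 3 and picks S; Player I would get 7.
- B: Player 2 compares 13, 12, 3, 4, 1 and picks P; Player I would get 4.
- C: Player 2 compares 8, 13, 10, 3, 7 and picks Q; Player I would get 15.
- D: Player 2 compares 13, 8, 3, 7, 11 and picks P; Player I would get 9.
Player I's induced payoffs are 7, 4, 15, 9, so Player I commits to C. Subgame-perfect outcome: (C, Q) with payoffs (15, 13).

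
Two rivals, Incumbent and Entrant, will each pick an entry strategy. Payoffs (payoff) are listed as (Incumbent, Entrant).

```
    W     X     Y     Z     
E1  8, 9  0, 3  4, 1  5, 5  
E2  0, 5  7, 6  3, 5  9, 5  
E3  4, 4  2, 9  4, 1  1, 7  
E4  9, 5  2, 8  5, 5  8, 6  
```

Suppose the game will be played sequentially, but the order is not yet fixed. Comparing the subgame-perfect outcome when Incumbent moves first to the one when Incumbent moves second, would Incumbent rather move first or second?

first

If Incumbent leads: Entrant's best replies are E1→W, E2→X, E3→X, E4→X; Incumbent's induced payoffs 8, 7, 2, 2; outcome (E1, W), payoffs (8, 9).
If Entrant leads: Incumbent's best replies are W→E4, X→E2, Y→E4, Z→E2; Entrant's induced payoffs 5, 6, 5, 5; outcome (E2, X), payoffs (7, 6).
Incumbent gets 8 moving first and 7 moving second, so Incumbent prefers to move first.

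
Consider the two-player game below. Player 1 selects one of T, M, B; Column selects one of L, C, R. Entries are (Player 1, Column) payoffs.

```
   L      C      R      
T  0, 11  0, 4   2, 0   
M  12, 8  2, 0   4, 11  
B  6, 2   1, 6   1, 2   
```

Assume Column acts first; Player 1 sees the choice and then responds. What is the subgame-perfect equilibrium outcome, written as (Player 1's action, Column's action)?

(M, R)

Work backward from Player 1's decision.
- L → Player 1 plays M (best of 0, 12, 6); Column gets 8.
- C → Player 1 plays M (best of 0, 2, 1); Column gets 0.
- R → Player 1 plays M (best of 2, 4, 1); Column gets 11.
Among 8, 0, 11, the best is 11 at R. Subgame-perfect outcome: (M, R) with payoffs (4, 11).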